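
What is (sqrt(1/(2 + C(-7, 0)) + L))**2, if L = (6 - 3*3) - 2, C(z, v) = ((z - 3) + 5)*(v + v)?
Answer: -9/2 ≈ -4.5000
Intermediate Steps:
C(z, v) = 2*v*(2 + z) (C(z, v) = ((-3 + z) + 5)*(2*v) = (2 + z)*(2*v) = 2*v*(2 + z))
L = -5 (L = (6 - 9) - 2 = -3 - 2 = -5)
(sqrt(1/(2 + C(-7, 0)) + L))**2 = (sqrt(1/(2 + 2*0*(2 - 7)) - 5))**2 = (sqrt(1/(2 + 2*0*(-5)) - 5))**2 = (sqrt(1/(2 + 0) - 5))**2 = (sqrt(1/2 - 5))**2 = (sqrt(-9/2))**2 = (3*I*sqrt(2)/2)**2 = -9/2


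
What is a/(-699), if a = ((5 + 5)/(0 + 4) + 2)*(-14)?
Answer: 21/233 ≈ 0.090129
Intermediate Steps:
a = -63 (a = (10/4 + 2)*(-14) = ((1/4)*10 + 2)*(-14) = (5/2 + 2)*(-14) = (9/2)*(-14) = -63)
a/(-699) = -63/(-699) = -63*(-1/699) = 21/233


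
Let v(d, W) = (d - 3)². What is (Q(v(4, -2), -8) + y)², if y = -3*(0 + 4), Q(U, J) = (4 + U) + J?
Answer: 225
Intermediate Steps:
v(d, W) = (-3 + d)²
Q(U, J) = 4 + J + U
y = -12 (y = -3*4 = -12)
(Q(v(4, -2), -8) + y)² = ((4 - 8 + (-3 + 4)²) - 12)² = ((4 - 8 + 1²) - 12)² = ((4 - 8 + 1) - 12)² = (-3 - 12)² = (-15)² = 225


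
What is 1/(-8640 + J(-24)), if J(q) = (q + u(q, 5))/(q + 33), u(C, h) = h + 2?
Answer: -9/77777 ≈ -0.00011572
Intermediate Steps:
u(C, h) = 2 + h
J(q) = (7 + q)/(33 + q) (J(q) = (q + (2 + 5))/(q + 33) = (q + 7)/(33 + q) = (7 + q)/(33 + q))
1/(-8640 + J(-24)) = 1/(-8640 + (7 - 24)/(33 - 24)) = 1/(-8640 - 17/9) = 1/(-77777/9) = -9/77777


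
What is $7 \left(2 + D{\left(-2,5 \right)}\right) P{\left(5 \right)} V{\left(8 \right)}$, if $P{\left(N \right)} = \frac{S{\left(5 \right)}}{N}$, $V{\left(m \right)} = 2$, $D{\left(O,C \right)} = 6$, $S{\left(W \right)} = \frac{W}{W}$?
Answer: $\frac{112}{5} \approx 22.4$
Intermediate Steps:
$S{\left(W \right)} = 1$
$P{\left(N \right)} = \frac{1}{N}$ ($P{\left(N \right)} = 1 \frac{1}{N} = \frac{1}{N}$)
$7 \left(2 + D{\left(-2,5 \right)}\right) P{\left(5 \right)} V{\left(8 \right)} = 7 \frac{2 + 6}{5} \cdot 2 = 7 \cdot 8 \cdot \frac{1}{5} \cdot 2 = 7 \cdot \frac{8}{5} \cdot 2 = \frac{56}{5} \cdot 2 = \frac{112}{5}$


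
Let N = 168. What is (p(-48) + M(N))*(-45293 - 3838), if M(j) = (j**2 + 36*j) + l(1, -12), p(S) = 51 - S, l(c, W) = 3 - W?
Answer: -1689418566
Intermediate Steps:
M(j) = 15 + j**2 + 36*j (M(j) = (j**2 + 36*j) + (3 - 1*(-12)) = (j**2 + 36*j) + (3 + 12) = (j**2 + 36*j) + 15 = 15 + j**2 + 36*j)
(p(-48) + M(N))*(-45293 - 3838) = ((51 - 1*(-48)) + (15 + 168**2 + 36*168))*(-45293 - 3838) = ((51 + 48) + (15 + 28224 + 6048))*(-49131) = (99 + 34287)*(-49131) = 34386*(-49131) = -1689418566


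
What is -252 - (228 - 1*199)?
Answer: -281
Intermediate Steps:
-252 - (228 - 1*199) = -252 - (228 - 199) = -252 - 1*29 = -252 - 29 = -281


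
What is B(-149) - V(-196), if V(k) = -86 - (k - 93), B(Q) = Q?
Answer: -352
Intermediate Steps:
V(k) = 7 - k (V(k) = -86 - (-93 + k) = -86 + (93 - k) = 7 - k)
B(-149) - V(-196) = -149 - (7 - 1*(-196)) = -149 - (7 + 196) = -149 - 1*203 = -149 - 203 = -352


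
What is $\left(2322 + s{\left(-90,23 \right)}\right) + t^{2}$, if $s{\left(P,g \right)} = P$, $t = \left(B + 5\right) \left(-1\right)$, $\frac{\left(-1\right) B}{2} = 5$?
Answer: $2257$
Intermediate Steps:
$B = -10$ ($B = \left(-2\right) 5 = -10$)
$t = 5$ ($t = \left(-10 + 5\right) \left(-1\right) = \left(-5\right) \left(-1\right) = 5$)
$\left(2322 + s{\left(-90,23 \right)}\right) + t^{2} = \left(2322 - 90\right) + 5^{2} = 2232 + 25 = 2257$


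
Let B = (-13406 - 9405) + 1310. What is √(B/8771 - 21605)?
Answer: 2*I*√8480973281/1253 ≈ 146.99*I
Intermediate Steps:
B = -21501 (B = -22811 + 1310 = -21501)
√(B/8771 - 21605) = √(-21501/8771 - 21605) = √(-189518956/8771) = 2*I*√8480973281/1253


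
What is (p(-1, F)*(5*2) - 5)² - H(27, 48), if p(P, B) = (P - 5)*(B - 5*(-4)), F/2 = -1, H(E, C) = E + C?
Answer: 1177150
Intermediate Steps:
H(E, C) = C + E
F = -2 (F = 2*(-1) = -2)
p(P, B) = (-5 + P)*(20 + B) (p(P, B) = (-5 + P)*(B + 20) = (-5 + P)*(20 + B))
(p(-1, F)*(5*2) - 5)² - H(27, 48) = ((-100 - 5*(-2) + 20*(-1) - 2*(-1))*(5*2) - 5)² - (48 + 27) = ((-100 + 10 - 20 + 2)*10 - 5)² - 1*75 = (-108*10 - 5)² - 75 = (-1080 - 5)² - 75 = (-1085)² - 75 = 1177225 - 75 = 1177150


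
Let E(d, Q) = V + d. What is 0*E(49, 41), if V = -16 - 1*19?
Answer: 0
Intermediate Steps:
V = -35 (V = -16 - 19 = -35)
E(d, Q) = -35 + d
0*E(49, 41) = 0*(-35 + 49) = 0*14 = 0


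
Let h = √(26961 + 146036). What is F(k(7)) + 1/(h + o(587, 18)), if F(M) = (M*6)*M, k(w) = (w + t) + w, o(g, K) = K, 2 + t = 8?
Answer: 414415182/172673 + √172997/172673 ≈ 2400.0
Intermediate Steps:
t = 6 (t = -2 + 8 = 6)
k(w) = 6 + 2*w (k(w) = (w + 6) + w = (6 + w) + w = 6 + 2*w)
F(M) = 6*M² (F(M) = (6*M)*M = 6*M²)
h = √172997 ≈ 415.93
F(k(7)) + 1/(h + o(587, 18)) = 6*(6 + 2*7)² + 1/(√172997 + 18) = 6*(6 + 14)² + 1/(18 + √172997) = 6*20² + 1/(18 + √172997) = 6*400 + 1/(18 + √172997) = 2400 + 1/(18 + √172997)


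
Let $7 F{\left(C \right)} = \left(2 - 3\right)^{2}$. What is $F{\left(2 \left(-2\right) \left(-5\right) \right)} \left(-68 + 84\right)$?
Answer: $\frac{16}{7} \approx 2.2857$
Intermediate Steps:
$F{\left(C \right)} = \frac{1}{7}$ ($F{\left(C \right)} = \frac{\left(2 - 3\right)^{2}}{7} = \frac{\left(-1\right)^{2}}{7} = \frac{1}{7} \cdot 1 = \frac{1}{7}$)
$F{\left(2 \left(-2\right) \left(-5\right) \right)} \left(-68 + 84\right) = \frac{-68 + 84}{7} = \frac{1}{7} \cdot 16 = \frac{16}{7}$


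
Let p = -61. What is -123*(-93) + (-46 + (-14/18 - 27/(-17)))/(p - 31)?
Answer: 80511139/7038 ≈ 11439.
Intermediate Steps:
-123*(-93) + (-46 + (-14/18 - 27/(-17)))/(p - 31) = -123*(-93) + (-46 + (-14/18 - 27/(-17)))/(-61 - 31) = 11439 + (-46 + (-14*1/18 - 27*(-1/17)))/(-92) = 11439 + (-46 + (-7/9 + 27/17))*(-1/92) = 11439 + (-46 + 124/153)*(-1/92) = 11439 - 6914/153*(-1/92) = 11439 + 3457/7038 = 80511139/7038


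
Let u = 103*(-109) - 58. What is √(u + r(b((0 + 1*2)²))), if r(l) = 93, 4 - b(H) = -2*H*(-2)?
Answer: 2*I*√2798 ≈ 105.79*I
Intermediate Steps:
b(H) = 4 - 4*H (b(H) = 4 - (-2*H)*(-2) = 4 - 4*H)
u = -11285 (u = -11227 - 58 = -11285)
√(u + r(b((0 + 1*2)²))) = √(-11285 + 93) = √(-11192) = 2*I*√2798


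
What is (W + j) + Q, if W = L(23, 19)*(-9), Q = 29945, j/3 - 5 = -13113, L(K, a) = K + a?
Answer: -9757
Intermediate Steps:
j = -39324 (j = 15 + 3*(-13113) = 15 - 39339 = -39324)
W = -378 (W = (23 + 19)*(-9) = 42*(-9) = -378)
(W + j) + Q = (-378 - 39324) + 29945 = -39702 + 29945 = -9757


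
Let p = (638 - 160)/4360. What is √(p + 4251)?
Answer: 7*√103076395/1090 ≈ 65.201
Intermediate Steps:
p = 239/2180 (p = 478*(1/4360) = 239/2180 ≈ 0.10963)
√(p + 4251) = √(239/2180 + 4251) = √(9267419/2180) = 7*√103076395/1090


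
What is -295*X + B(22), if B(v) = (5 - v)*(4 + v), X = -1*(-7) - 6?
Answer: -737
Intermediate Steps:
X = 1 (X = 7 - 6 = 1)
B(v) = (4 + v)*(5 - v)
-295*X + B(22) = -295*1 + (20 + 22 - 1*22**2) = -295 + (20 + 22 - 1*484) = -295 + (20 + 22 - 484) = -295 - 442 = -737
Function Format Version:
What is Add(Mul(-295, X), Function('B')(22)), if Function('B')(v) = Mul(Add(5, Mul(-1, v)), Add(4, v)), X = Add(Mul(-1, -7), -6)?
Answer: -737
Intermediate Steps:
X = 1 (X = Add(7, -6) = 1)
Function('B')(v) = Mul(Add(4, v), Add(5, Mul(-1, v)))
Add(Mul(-295, X), Function('B')(22)) = Add(Mul(-295, 1), Add(20, 22, Mul(-1, Pow(22, 2)))) = Add(-295, Add(20, 22, Mul(-1, 484))) = Add(-295, Add(20, 22, -484)) = Add(-295, -442) = -737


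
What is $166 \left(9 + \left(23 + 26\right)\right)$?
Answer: $9628$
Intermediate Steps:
$166 \left(9 + \left(23 + 26\right)\right) = 166 \left(9 + 49\right) = 166 \cdot 58 = 9628$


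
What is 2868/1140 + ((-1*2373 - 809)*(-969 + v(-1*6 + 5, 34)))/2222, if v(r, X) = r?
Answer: 146876179/105545 ≈ 1391.6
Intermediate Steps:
2868/1140 + ((-1*2373 - 809)*(-969 + v(-1*6 + 5, 34)))/2222 = 2868/1140 + ((-1*2373 - 809)*(-969 + (-1*6 + 5)))/2222 = 2868*(1/1140) + ((-2373 - 809)*(-969 + (-6 + 5)))*(1/2222) = 239/95 - 3182*(-969 - 1)*(1/2222) = 239/95 - 3182*(-970)*(1/2222) = 239/95 + 3086540*(1/2222) = 239/95 + 1543270/1111 = 146876179/105545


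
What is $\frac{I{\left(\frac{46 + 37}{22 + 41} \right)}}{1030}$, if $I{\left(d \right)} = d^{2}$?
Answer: $\frac{6889}{4088070} \approx 0.0016851$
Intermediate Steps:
$\frac{I{\left(\frac{46 + 37}{22 + 41} \right)}}{1030} = \frac{\left(\frac{46 + 37}{22 + 41}\right)^{2}}{1030} = \left(\frac{83}{63}\right)^{2} \cdot \frac{1}{1030} = \frac{6889}{3969} \cdot \frac{1}{1030} = \frac{6889}{4088070}$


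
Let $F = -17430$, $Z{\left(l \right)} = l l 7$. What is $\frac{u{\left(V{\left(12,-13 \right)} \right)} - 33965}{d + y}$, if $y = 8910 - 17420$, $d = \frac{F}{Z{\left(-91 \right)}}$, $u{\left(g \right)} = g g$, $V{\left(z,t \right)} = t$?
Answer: $\frac{69966169}{17618450} \approx 3.9712$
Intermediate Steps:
$u{\left(g \right)} = g^{2}$
$Z{\left(l \right)} = 7 l^{2}$ ($Z{\left(l \right)} = l^{2} \cdot 7 = 7 l^{2}$)
$d = - \frac{2490}{8281}$ ($d = - \frac{17430}{7 \left(-91\right)^{2}} = - \frac{17430}{7 \cdot 8281} = - \frac{17430}{57967} = \left(-17430\right) \frac{1}{57967} = - \frac{2490}{8281} \approx -0.30069$)
$y = -8510$
$\frac{u{\left(V{\left(12,-13 \right)} \right)} - 33965}{d + y} = \frac{\left(-13\right)^{2} - 33965}{- \frac{2490}{8281} - 8510} = \frac{169 - 33965}{- \frac{70473800}{8281}} = \left(-33796\right) \left(- \frac{8281}{70473800}\right) = \frac{69966169}{17618450}$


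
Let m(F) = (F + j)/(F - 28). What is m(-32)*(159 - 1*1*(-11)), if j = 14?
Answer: 51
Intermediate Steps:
m(F) = (14 + F)/(-28 + F) (m(F) = (F + 14)/(F - 28) = (14 + F)/(-28 + F))
m(-32)*(159 - 1*1*(-11)) = ((14 - 32)/(-28 - 32))*(159 - 1*1*(-11)) = (-18/(-60))*(159 - 1*(-11)) = (-1/60*(-18))*(159 + 11) = (3/10)*170 = 51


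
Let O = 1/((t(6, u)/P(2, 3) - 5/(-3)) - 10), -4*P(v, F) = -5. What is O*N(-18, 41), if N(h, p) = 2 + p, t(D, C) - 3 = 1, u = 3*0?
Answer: -645/77 ≈ -8.3766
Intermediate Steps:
P(v, F) = 5/4 (P(v, F) = -¼*(-5) = 5/4)
u = 0
t(D, C) = 4 (t(D, C) = 3 + 1 = 4)
O = -15/77 (O = 1/((4/(5/4) - 5/(-3)) - 10) = 1/((4*(⅘) - 5*(-⅓)) - 10) = 1/((16/5 + 5/3) - 10) = 1/(73/15 - 10) = 1/(-77/15) = -15/77 ≈ -0.19481)
O*N(-18, 41) = -15*(2 + 41)/77 = -15/77*43 = -645/77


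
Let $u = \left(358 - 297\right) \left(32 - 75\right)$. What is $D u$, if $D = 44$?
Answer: $-115412$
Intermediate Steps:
$u = -2623$ ($u = 61 \left(-43\right) = -2623$)
$D u = 44 \left(-2623\right) = -115412$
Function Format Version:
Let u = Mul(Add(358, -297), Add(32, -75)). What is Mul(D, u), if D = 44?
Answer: -115412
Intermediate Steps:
u = -2623 (u = Mul(61, -43) = -2623)
Mul(D, u) = Mul(44, -2623) = -115412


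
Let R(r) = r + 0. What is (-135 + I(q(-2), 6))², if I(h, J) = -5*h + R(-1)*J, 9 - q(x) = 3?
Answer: 29241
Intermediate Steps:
q(x) = 6 (q(x) = 9 - 1*3 = 9 - 3 = 6)
R(r) = r
I(h, J) = -J - 5*h (I(h, J) = -5*h - J = -J - 5*h)
(-135 + I(q(-2), 6))² = (-135 + (-1*6 - 5*6))² = (-135 + (-6 - 30))² = (-135 - 36)² = (-171)² = 29241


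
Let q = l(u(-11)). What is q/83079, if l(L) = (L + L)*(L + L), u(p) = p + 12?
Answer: 4/83079 ≈ 4.8147e-5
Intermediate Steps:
u(p) = 12 + p
l(L) = 4*L² (l(L) = (2*L)*(2*L) = 4*L²)
q = 4 (q = 4*(12 - 11)² = 4*1² = 4*1 = 4)
q/83079 = 4/83079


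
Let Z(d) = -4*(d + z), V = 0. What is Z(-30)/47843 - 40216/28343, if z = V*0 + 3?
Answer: -1920993044/1356014149 ≈ -1.4166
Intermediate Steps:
z = 3 (z = 0*0 + 3 = 0 + 3 = 3)
Z(d) = -12 - 4*d (Z(d) = -4*(d + 3) = -4*(3 + d) = -12 - 4*d)
Z(-30)/47843 - 40216/28343 = (-12 - 4*(-30))/47843 - 40216/28343 = (-12 + 120)*(1/47843) - 40216*1/28343 = 108*(1/47843) - 40216/28343 = 108/47843 - 40216/28343 = -1920993044/1356014149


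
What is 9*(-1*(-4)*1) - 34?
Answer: 2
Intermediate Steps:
9*(-1*(-4)*1) - 34 = 9*(4*1) - 34 = 9*4 - 34 = 36 - 34 = 2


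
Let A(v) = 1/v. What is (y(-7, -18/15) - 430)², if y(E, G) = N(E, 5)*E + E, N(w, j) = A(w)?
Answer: 190096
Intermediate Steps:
N(w, j) = 1/w
y(E, G) = 1 + E (y(E, G) = E/E + E = 1 + E)
(y(-7, -18/15) - 430)² = ((1 - 7) - 430)² = (-6 - 430)² = (-436)² = 190096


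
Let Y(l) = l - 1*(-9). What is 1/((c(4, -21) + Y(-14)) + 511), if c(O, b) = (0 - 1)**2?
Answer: 1/507 ≈ 0.0019724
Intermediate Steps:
c(O, b) = 1 (c(O, b) = (-1)**2 = 1)
Y(l) = 9 + l (Y(l) = l + 9 = 9 + l)
1/((c(4, -21) + Y(-14)) + 511) = 1/((1 + (9 - 14)) + 511) = 1/((1 - 5) + 511) = 1/(-4 + 511) = 1/507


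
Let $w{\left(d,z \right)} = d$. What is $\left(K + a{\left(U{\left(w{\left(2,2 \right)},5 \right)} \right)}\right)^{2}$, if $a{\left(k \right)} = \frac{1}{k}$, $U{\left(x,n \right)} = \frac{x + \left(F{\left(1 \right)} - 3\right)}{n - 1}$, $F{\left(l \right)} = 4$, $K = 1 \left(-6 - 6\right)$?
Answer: $\frac{1024}{9} \approx 113.78$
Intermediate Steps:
$K = -12$ ($K = 1 \left(-12\right) = -12$)
$U{\left(x,n \right)} = \frac{1 + x}{-1 + n}$ ($U{\left(x,n \right)} = \frac{x + \left(4 - 3\right)}{n - 1} = \frac{x + \left(4 - 3\right)}{-1 + n} = \frac{x + 1}{-1 + n} = \frac{1 + x}{-1 + n}$)
$\left(K + a{\left(U{\left(w{\left(2,2 \right)},5 \right)} \right)}\right)^{2} = \left(-12 + \frac{1}{\frac{1}{-1 + 5} \left(1 + 2\right)}\right)^{2} = \left(-12 + \frac{1}{\frac{1}{4} \cdot 3}\right)^{2} = \left(-12 + \frac{1}{\frac{3}{4}}\right)^{2} = \left(-12 + \frac{4}{3}\right)^{2} = \left(- \frac{32}{3}\right)^{2} = \frac{1024}{9}$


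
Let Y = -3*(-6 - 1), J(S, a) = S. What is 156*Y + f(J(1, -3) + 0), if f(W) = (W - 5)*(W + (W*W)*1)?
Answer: 3268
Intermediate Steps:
f(W) = (-5 + W)*(W + W**2) (f(W) = (-5 + W)*(W + W**2*1) = (-5 + W)*(W + W**2))
Y = 21 (Y = -3*(-7) = 21)
156*Y + f(J(1, -3) + 0) = 156*21 + (1 + 0)*(-5 + (1 + 0)**2 - 4*(1 + 0)) = 3276 + 1*(-5 + 1**2 - 4*1) = 3276 + 1*(-5 + 1 - 4) = 3276 + 1*(-8) = 3276 - 8 = 3268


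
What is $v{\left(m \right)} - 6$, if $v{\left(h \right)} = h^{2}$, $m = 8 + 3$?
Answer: $115$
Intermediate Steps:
$m = 11$
$v{\left(m \right)} - 6 = 11^{2} - 6 = 121 - 6 = 115$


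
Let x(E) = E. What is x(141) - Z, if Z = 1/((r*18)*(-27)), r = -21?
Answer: 1439045/10206 ≈ 141.00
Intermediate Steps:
Z = 1/10206 (Z = 1/(-21*18*(-27)) = 1/(-378*(-27)) = 1/10206 ≈ 9.7982e-5)
x(141) - Z = 141 - 1*1/10206 = 141 - 1/10206 = 1439045/10206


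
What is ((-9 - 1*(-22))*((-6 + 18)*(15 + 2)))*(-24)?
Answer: -63648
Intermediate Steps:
((-9 - 1*(-22))*((-6 + 18)*(15 + 2)))*(-24) = ((-9 + 22)*(12*17))*(-24) = (13*204)*(-24) = 2652*(-24) = -63648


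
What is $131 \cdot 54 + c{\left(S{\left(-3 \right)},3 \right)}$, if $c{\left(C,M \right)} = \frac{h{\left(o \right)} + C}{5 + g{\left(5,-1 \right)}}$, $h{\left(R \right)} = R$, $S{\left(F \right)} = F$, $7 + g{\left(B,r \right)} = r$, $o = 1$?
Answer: $\frac{21224}{3} \approx 7074.7$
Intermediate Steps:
$g{\left(B,r \right)} = -7 + r$
$c{\left(C,M \right)} = - \frac{1}{3} - \frac{C}{3}$ ($c{\left(C,M \right)} = \frac{1 + C}{5 - 8} = \frac{1 + C}{-3} = \left(1 + C\right) \left(- \frac{1}{3}\right) = - \frac{1}{3} - \frac{C}{3}$)
$131 \cdot 54 + c{\left(S{\left(-3 \right)},3 \right)} = 131 \cdot 54 - - \frac{2}{3} = 7074 + \left(- \frac{1}{3} + 1\right) = 7074 + \frac{2}{3} = \frac{21224}{3}$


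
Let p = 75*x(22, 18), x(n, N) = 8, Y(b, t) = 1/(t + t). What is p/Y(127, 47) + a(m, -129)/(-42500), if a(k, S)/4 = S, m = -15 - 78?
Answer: 599250129/10625 ≈ 56400.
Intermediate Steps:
Y(b, t) = 1/(2*t)
m = -93
a(k, S) = 4*S
p = 600 (p = 75*8 = 600)
p/Y(127, 47) + a(m, -129)/(-42500) = 600/(((1/2)/47)) + (4*(-129))/(-42500) = 600/(((1/2)*(1/47))) - 516*(-1/42500) = 600/(1/94) + 129/10625 = 600*94 + 129/10625 = 56400 + 129/10625 = 599250129/10625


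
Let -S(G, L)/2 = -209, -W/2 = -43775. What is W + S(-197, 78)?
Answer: 87968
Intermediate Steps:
W = 87550 (W = -2*(-43775) = 87550)
S(G, L) = 418 (S(G, L) = -2*(-209) = 418)
W + S(-197, 78) = 87550 + 418 = 87968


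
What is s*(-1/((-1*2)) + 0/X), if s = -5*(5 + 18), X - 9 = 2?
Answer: -115/2 ≈ -57.500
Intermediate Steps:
X = 11 (X = 9 + 2 = 11)
s = -115 (s = -5*23 = -115)
s*(-1/((-1*2)) + 0/X) = -115*(-1/((-1*2)) + 0/11) = -115*(-1/(-2) + 0*(1/11)) = -115*(-1*(-½) + 0) = -115*(½ + 0) = -115*½ = -115/2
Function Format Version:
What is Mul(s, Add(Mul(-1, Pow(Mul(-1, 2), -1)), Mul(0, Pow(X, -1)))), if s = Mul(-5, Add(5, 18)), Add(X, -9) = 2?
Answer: Rational(-115, 2) ≈ -57.500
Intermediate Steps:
X = 11 (X = Add(9, 2) = 11)
s = -115 (s = Mul(-5, 23) = -115)
Mul(s, Add(Mul(-1, Pow(Mul(-1, 2), -1)), Mul(0, Pow(X, -1)))) = Mul(-115, Add(Mul(-1, Pow(Mul(-1, 2), -1)), Mul(0, Pow(11, -1)))) = Mul(-115, Add(Mul(-1, Pow(-2, -1)), Mul(0, Rational(1, 11)))) = Mul(-115, Add(Mul(-1, Rational(-1, 2)), 0)) = Mul(-115, Add(Rational(1, 2), 0)) = Mul(-115, Rational(1, 2)) = Rational(-115, 2)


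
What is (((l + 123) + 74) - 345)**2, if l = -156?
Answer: 92416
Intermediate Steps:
(((l + 123) + 74) - 345)**2 = (((-156 + 123) + 74) - 345)**2 = ((-33 + 74) - 345)**2 = (41 - 345)**2 = (-304)**2 = 92416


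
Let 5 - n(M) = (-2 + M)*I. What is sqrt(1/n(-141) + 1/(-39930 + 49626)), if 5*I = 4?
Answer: sqrt(219199694)/160792 ≈ 0.092078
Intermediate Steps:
I = 4/5 (I = (1/5)*4 = 4/5 ≈ 0.80000)
n(M) = 33/5 - 4*M/5 (n(M) = 5 - (-2 + M)*4/5 = 5 - (-8/5 + 4*M/5) = 5 + (8/5 - 4*M/5) = 33/5 - 4*M/5)
sqrt(1/n(-141) + 1/(-39930 + 49626)) = sqrt(1/(33/5 - 4/5*(-141)) + 1/(-39930 + 49626)) = sqrt(1/(33/5 + 564/5) + 1/9696) = sqrt(1/(597/5) + 1/9696) = sqrt(5/597 + 1/9696) = sqrt(5453/643168) = sqrt(219199694)/160792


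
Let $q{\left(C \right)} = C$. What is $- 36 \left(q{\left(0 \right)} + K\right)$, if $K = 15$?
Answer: $-540$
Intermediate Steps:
$- 36 \left(q{\left(0 \right)} + K\right) = - 36 \left(0 + 15\right) = \left(-36\right) 15 = -540$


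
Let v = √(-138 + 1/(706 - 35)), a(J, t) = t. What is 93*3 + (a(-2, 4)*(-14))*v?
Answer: 279 - 56*I*√62132587/671 ≈ 279.0 - 657.85*I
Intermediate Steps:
v = I*√62132587/671 (v = √(-138 + 1/671) = √(-92597/671) = I*√62132587/671 ≈ 11.747*I)
93*3 + (a(-2, 4)*(-14))*v = 93*3 + (4*(-14))*(I*√62132587/671) = 279 - 56*I*√62132587/671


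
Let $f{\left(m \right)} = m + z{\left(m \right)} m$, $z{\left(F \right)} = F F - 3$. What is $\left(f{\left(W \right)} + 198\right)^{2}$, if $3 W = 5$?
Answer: $\frac{28955161}{729} \approx 39719.0$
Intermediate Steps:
$W = \frac{5}{3}$ ($W = \frac{1}{3} \cdot 5 = \frac{5}{3} \approx 1.6667$)
$z{\left(F \right)} = -3 + F^{2}$ ($z{\left(F \right)} = F^{2} - 3 = -3 + F^{2}$)
$f{\left(m \right)} = m + m \left(-3 + m^{2}\right)$ ($f{\left(m \right)} = m + \left(-3 + m^{2}\right) m = m + m \left(-3 + m^{2}\right)$)
$\left(f{\left(W \right)} + 198\right)^{2} = \left(\frac{5 \left(-2 + \left(\frac{5}{3}\right)^{2}\right)}{3} + 198\right)^{2} = \left(\frac{5 \left(-2 + \frac{25}{9}\right)}{3} + 198\right)^{2} = \left(\frac{5}{3} \cdot \frac{7}{9} + 198\right)^{2} = \left(\frac{35}{27} + 198\right)^{2} = \left(\frac{5381}{27}\right)^{2} = \frac{28955161}{729}$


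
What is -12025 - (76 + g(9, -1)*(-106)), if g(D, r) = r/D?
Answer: -109015/9 ≈ -12113.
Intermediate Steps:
-12025 - (76 + g(9, -1)*(-106)) = -12025 - (76 - 1/9*(-106)) = -12025 - (76 - 1*⅑*(-106)) = -12025 - (76 - ⅑*(-106)) = -12025 - (76 + 106/9) = -12025 - 1*790/9 = -12025 - 790/9 = -109015/9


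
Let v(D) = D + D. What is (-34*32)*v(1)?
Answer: -2176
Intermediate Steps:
v(D) = 2*D
(-34*32)*v(1) = (-34*32)*(2*1) = -1088*2 = -2176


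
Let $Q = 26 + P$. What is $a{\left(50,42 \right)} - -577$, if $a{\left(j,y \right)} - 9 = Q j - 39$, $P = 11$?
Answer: $2397$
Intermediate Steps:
$Q = 37$ ($Q = 26 + 11 = 37$)
$a{\left(j,y \right)} = -30 + 37 j$ ($a{\left(j,y \right)} = 9 + \left(37 j - 39\right) = 9 + \left(-39 + 37 j\right) = -30 + 37 j$)
$a{\left(50,42 \right)} - -577 = \left(-30 + 37 \cdot 50\right) - -577 = \left(-30 + 1850\right) + \left(-1642 + 2219\right) = 1820 + 577 = 2397$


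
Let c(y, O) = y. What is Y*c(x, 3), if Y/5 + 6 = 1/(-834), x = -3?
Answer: 25025/278 ≈ 90.018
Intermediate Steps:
Y = -25025/834 (Y = -30 + 5/(-834) = -30 + 5*(-1/834) = -30 - 5/834 = -25025/834 ≈ -30.006)
Y*c(x, 3) = -25025/834*(-3) = 25025/278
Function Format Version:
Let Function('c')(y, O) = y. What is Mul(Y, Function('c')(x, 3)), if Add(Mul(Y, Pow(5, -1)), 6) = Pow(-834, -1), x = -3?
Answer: Rational(25025, 278) ≈ 90.018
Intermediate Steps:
Y = Rational(-25025, 834) (Y = Add(-30, Mul(5, Pow(-834, -1))) = Add(-30, Mul(5, Rational(-1, 834))) = Add(-30, Rational(-5, 834)) = Rational(-25025, 834) ≈ -30.006)
Mul(Y, Function('c')(x, 3)) = Mul(Rational(-25025, 834), -3) = Rational(25025, 278)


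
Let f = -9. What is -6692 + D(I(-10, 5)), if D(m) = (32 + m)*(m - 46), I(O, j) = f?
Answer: -7957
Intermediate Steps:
I(O, j) = -9
D(m) = (-46 + m)*(32 + m) (D(m) = (32 + m)*(-46 + m) = (-46 + m)*(32 + m))
-6692 + D(I(-10, 5)) = -6692 + (-1472 + (-9)² - 14*(-9)) = -6692 + (-1472 + 81 + 126) = -6692 - 1265 = -7957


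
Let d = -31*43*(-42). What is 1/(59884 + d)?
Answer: 1/115870 ≈ 8.6304e-6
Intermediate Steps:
d = 55986 (d = -1333*(-42) = 55986)
1/(59884 + d) = 1/(59884 + 55986) = 1/115870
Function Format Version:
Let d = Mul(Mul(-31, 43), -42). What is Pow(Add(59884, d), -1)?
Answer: Rational(1, 115870) ≈ 8.6304e-6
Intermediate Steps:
d = 55986 (d = Mul(-1333, -42) = 55986)
Pow(Add(59884, d), -1) = Pow(Add(59884, 55986), -1) = Pow(115870, -1) = Rational(1, 115870)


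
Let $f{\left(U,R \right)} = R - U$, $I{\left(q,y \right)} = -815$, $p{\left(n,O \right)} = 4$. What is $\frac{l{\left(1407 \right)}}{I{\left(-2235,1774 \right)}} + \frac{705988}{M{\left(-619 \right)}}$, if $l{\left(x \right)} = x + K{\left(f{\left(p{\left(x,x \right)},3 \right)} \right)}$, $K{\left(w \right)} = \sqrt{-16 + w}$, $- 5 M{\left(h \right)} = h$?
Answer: $\frac{2876030167}{504485} - \frac{i \sqrt{17}}{815} \approx 5700.9 - 0.005059 i$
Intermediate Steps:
$M{\left(h \right)} = - \frac{h}{5}$
$l{\left(x \right)} = x + i \sqrt{17}$ ($l{\left(x \right)} = x + \sqrt{-16 + \left(3 - 4\right)} = x + \sqrt{-16 - 1} = x + \sqrt{-17} = x + i \sqrt{17}$)
$\frac{l{\left(1407 \right)}}{I{\left(-2235,1774 \right)}} + \frac{705988}{M{\left(-619 \right)}} = \frac{1407 + i \sqrt{17}}{-815} + \frac{705988}{\left(- \frac{1}{5}\right) \left(-619\right)} = \left(1407 + i \sqrt{17}\right) \left(- \frac{1}{815}\right) + \frac{705988}{\frac{619}{5}} = \left(- \frac{1407}{815} - \frac{i \sqrt{17}}{815}\right) + 705988 \cdot \frac{5}{619} = \left(- \frac{1407}{815} - \frac{i \sqrt{17}}{815}\right) + \frac{3529940}{619} = \frac{2876030167}{504485} - \frac{i \sqrt{17}}{815}$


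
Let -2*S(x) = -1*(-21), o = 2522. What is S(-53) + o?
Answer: 5023/2 ≈ 2511.5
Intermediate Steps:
S(x) = -21/2 (S(x) = -(-1)*(-21)/2 = -½*21 = -21/2)
S(-53) + o = -21/2 + 2522 = 5023/2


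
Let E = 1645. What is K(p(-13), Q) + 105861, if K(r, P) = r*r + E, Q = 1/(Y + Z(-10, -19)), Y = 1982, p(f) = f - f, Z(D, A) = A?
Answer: 107506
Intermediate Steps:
p(f) = 0
Q = 1/1963 (Q = 1/(1982 - 19) = 1/1963 ≈ 0.00050942)
K(r, P) = 1645 + r² (K(r, P) = r*r + 1645 = r² + 1645 = 1645 + r²)
K(p(-13), Q) + 105861 = (1645 + 0²) + 105861 = (1645 + 0) + 105861 = 1645 + 105861 = 107506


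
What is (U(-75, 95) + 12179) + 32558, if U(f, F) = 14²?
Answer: 44933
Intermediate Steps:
U(f, F) = 196
(U(-75, 95) + 12179) + 32558 = (196 + 12179) + 32558 = 12375 + 32558 = 44933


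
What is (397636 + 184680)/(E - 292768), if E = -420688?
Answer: -145579/178364 ≈ -0.81619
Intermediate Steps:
(397636 + 184680)/(E - 292768) = (397636 + 184680)/(-420688 - 292768) = 582316/(-713456) = 582316*(-1/713456) = -145579/178364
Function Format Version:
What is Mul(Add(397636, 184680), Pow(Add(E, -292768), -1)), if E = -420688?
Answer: Rational(-145579, 178364) ≈ -0.81619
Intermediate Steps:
Mul(Add(397636, 184680), Pow(Add(E, -292768), -1)) = Mul(Add(397636, 184680), Pow(Add(-420688, -292768), -1)) = Mul(582316, Pow(-713456, -1)) = Mul(582316, Rational(-1, 713456)) = Rational(-145579, 178364)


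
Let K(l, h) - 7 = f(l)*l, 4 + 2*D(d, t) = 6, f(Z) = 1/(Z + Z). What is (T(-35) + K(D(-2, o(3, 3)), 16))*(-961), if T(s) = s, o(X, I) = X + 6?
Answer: 52855/2 ≈ 26428.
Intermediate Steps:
o(X, I) = 6 + X
f(Z) = 1/(2*Z)
D(d, t) = 1 (D(d, t) = -2 + (½)*6 = -2 + 3 = 1)
K(l, h) = 15/2 (K(l, h) = 7 + (1/(2*l))*l = 7 + ½ = 15/2)
(T(-35) + K(D(-2, o(3, 3)), 16))*(-961) = (-35 + 15/2)*(-961) = -55/2*(-961) = 52855/2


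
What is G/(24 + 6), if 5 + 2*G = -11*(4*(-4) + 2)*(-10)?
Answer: -103/4 ≈ -25.750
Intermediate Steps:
G = -1545/2 (G = -5/2 + (-11*(4*(-4) + 2)*(-10))/2 = -5/2 + (-11*(-16 + 2)*(-10))/2 = -5/2 + (-11*(-14)*(-10))/2 = -5/2 + (154*(-10))/2 = -5/2 + (½)*(-1540) = -5/2 - 770 = -1545/2 ≈ -772.50)
G/(24 + 6) = -1545/(2*(24 + 6)) = -1545/2/30 = -1545/2*1/30 = -103/4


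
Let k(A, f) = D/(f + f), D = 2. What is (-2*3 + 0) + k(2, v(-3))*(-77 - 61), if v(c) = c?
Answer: 40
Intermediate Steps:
k(A, f) = 1/f (k(A, f) = 2/(f + f) = 2/((2*f)) = 2*(1/(2*f)) = 1/f)
(-2*3 + 0) + k(2, v(-3))*(-77 - 61) = (-2*3 + 0) + (-77 - 61)/(-3) = (-6 + 0) - ⅓*(-138) = -6 + 46 = 40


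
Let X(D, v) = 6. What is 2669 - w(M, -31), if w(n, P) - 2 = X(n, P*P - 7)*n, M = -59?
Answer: 3021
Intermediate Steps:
w(n, P) = 2 + 6*n
2669 - w(M, -31) = 2669 - (2 + 6*(-59)) = 2669 - (2 - 354) = 2669 - 1*(-352) = 2669 + 352 = 3021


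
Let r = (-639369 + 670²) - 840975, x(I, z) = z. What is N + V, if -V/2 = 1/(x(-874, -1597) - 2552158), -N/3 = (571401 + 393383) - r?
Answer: -15293631708418/2553755 ≈ -5.9887e+6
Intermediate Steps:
r = -1031444 (r = (-639369 + 448900) - 840975 = -190469 - 840975 = -1031444)
N = -5988684 (N = -3*((571401 + 393383) - 1*(-1031444)) = -3*(964784 + 1031444) = -3*1996228 = -5988684)
V = 2/2553755 (V = -2/(-1597 - 2552158) = -2/(-2553755) = -2*(-1/2553755) = 2/2553755 ≈ 7.8316e-7)
N + V = -5988684 + 2/2553755 = -15293631708418/2553755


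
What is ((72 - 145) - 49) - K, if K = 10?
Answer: -132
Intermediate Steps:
((72 - 145) - 49) - K = ((72 - 145) - 49) - 1*10 = (-73 - 49) - 10 = -122 - 10 = -132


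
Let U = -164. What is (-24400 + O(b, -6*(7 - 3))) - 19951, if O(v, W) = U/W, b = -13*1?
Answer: -266065/6 ≈ -44344.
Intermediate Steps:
b = -13
O(v, W) = -164/W
(-24400 + O(b, -6*(7 - 3))) - 19951 = (-24400 - 164*(-1/(6*(7 - 3)))) - 19951 = (-24400 - 164/((-6*4))) - 19951 = (-24400 - 164/(-24)) - 19951 = (-24400 - 164*(-1/24)) - 19951 = (-24400 + 41/6) - 19951 = -146359/6 - 19951 = -266065/6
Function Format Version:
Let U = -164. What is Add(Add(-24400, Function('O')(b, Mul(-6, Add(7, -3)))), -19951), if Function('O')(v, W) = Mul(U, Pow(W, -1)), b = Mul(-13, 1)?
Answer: Rational(-266065, 6) ≈ -44344.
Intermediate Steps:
b = -13
Function('O')(v, W) = Mul(-164, Pow(W, -1))
Add(Add(-24400, Function('O')(b, Mul(-6, Add(7, -3)))), -19951) = Add(Add(-24400, Mul(-164, Pow(Mul(-6, Add(7, -3)), -1))), -19951) = Add(Add(-24400, Mul(-164, Pow(Mul(-6, 4), -1))), -19951) = Add(Add(-24400, Mul(-164, Pow(-24, -1))), -19951) = Add(Add(-24400, Mul(-164, Rational(-1, 24))), -19951) = Add(Add(-24400, Rational(41, 6)), -19951) = Add(Rational(-146359, 6), -19951) = Rational(-266065, 6)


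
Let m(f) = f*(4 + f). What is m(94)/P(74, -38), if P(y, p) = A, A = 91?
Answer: 1316/13 ≈ 101.23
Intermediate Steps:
P(y, p) = 91
m(94)/P(74, -38) = (94*(4 + 94))/91 = (94*98)*(1/91) = 9212*(1/91) = 1316/13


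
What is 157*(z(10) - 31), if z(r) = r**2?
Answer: 10833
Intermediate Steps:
157*(z(10) - 31) = 157*(10**2 - 31) = 157*(100 - 31) = 157*69 = 10833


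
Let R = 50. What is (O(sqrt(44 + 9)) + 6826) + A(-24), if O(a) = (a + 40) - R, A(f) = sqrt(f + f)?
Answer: 6816 + sqrt(53) + 4*I*sqrt(3) ≈ 6823.3 + 6.9282*I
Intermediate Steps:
A(f) = sqrt(2)*sqrt(f) (A(f) = sqrt(2*f) = sqrt(2)*sqrt(f))
O(a) = -10 + a (O(a) = (a + 40) - 1*50 = (40 + a) - 50 = -10 + a)
(O(sqrt(44 + 9)) + 6826) + A(-24) = ((-10 + sqrt(44 + 9)) + 6826) + sqrt(2)*sqrt(-24) = ((-10 + sqrt(53)) + 6826) + sqrt(2)*(2*I*sqrt(6)) = (6816 + sqrt(53)) + 4*I*sqrt(3) = 6816 + sqrt(53) + 4*I*sqrt(3)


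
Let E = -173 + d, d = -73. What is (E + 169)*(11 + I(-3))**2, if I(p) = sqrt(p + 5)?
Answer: -9471 - 1694*sqrt(2) ≈ -11867.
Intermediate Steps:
I(p) = sqrt(5 + p)
E = -246 (E = -173 - 73 = -246)
(E + 169)*(11 + I(-3))**2 = (-246 + 169)*(11 + sqrt(5 - 3))**2 = -77*(11 + sqrt(2))**2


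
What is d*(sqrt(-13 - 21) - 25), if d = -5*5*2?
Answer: 1250 - 50*I*sqrt(34) ≈ 1250.0 - 291.55*I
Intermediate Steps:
d = -50 (d = -25*2 = -50)
d*(sqrt(-13 - 21) - 25) = -50*(sqrt(-13 - 21) - 25) = -50*(sqrt(-34) - 25) = -50*(I*sqrt(34) - 25) = -50*(-25 + I*sqrt(34)) = 1250 - 50*I*sqrt(34)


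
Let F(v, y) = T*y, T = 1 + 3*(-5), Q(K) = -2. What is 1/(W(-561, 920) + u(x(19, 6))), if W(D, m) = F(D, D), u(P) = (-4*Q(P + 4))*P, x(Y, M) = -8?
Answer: 1/7790 ≈ 0.00012837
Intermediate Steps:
T = -14 (T = 1 - 15 = -14)
F(v, y) = -14*y
u(P) = 8*P (u(P) = (-4*(-2))*P = 8*P)
W(D, m) = -14*D
1/(W(-561, 920) + u(x(19, 6))) = 1/(-14*(-561) + 8*(-8)) = 1/(7854 - 64) = 1/7790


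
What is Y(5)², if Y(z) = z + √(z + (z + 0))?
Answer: (5 + √10)² ≈ 66.623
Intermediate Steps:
Y(z) = z + √2*√z (Y(z) = z + √(z + z) = z + √(2*z) = z + √2*√z)
Y(5)² = (5 + √2*√5)² = (5 + √10)²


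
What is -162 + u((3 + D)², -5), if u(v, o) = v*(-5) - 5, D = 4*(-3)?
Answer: -572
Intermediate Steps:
D = -12
u(v, o) = -5 - 5*v (u(v, o) = -5*v - 5 = -5 - 5*v)
-162 + u((3 + D)², -5) = -162 + (-5 - 5*(3 - 12)²) = -162 + (-5 - 5*(-9)²) = -162 + (-5 - 5*81) = -162 + (-5 - 405) = -162 - 410 = -572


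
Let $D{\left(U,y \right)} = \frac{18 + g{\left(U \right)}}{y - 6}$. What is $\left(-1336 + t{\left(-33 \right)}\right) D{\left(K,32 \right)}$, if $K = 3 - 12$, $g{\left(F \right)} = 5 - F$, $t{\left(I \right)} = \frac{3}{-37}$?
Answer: $- \frac{790960}{481} \approx -1644.4$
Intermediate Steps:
$t{\left(I \right)} = - \frac{3}{37}$ ($t{\left(I \right)} = 3 \left(- \frac{1}{37}\right) = - \frac{3}{37}$)
$K = -9$
$D{\left(U,y \right)} = \frac{23 - U}{-6 + y}$ ($D{\left(U,y \right)} = \frac{18 - \left(-5 + U\right)}{y - 6} = \frac{23 - U}{-6 + y}$)
$\left(-1336 + t{\left(-33 \right)}\right) D{\left(K,32 \right)} = \left(-1336 - \frac{3}{37}\right) \frac{23 - -9}{-6 + 32} = - \frac{49435 \frac{23 + 9}{26}}{37} = - \frac{49435 \cdot \frac{1}{26} \cdot 32}{37} = \left(- \frac{49435}{37}\right) \frac{16}{13} = - \frac{790960}{481}$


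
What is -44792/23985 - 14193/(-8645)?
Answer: -37901/167895 ≈ -0.22574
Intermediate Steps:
-44792/23985 - 14193/(-8645) = -44792*1/23985 - 14193*(-1/8645) = -44792/23985 + 747/455 = -37901/167895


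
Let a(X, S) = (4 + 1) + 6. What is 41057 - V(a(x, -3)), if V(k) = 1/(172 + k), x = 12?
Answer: 7513430/183 ≈ 41057.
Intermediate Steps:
a(X, S) = 11 (a(X, S) = 5 + 6 = 11)
41057 - V(a(x, -3)) = 41057 - 1/(172 + 11) = 41057 - 1/183 = 7513430/183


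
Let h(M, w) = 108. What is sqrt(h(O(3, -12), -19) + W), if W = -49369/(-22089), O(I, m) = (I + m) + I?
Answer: sqrt(53786295309)/22089 ≈ 10.499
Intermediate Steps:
O(I, m) = m + 2*I
W = 49369/22089 (W = -49369*(-1/22089) = 49369/22089 ≈ 2.2350)
sqrt(h(O(3, -12), -19) + W) = sqrt(108 + 49369/22089) = sqrt(2434981/22089) = sqrt(53786295309)/22089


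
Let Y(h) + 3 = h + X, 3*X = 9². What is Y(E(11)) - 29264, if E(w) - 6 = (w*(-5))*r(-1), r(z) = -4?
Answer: -29014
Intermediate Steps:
X = 27 (X = (⅓)*9² = (⅓)*81 = 27)
E(w) = 6 + 20*w (E(w) = 6 + (w*(-5))*(-4) = 6 - 5*w*(-4) = 6 + 20*w)
Y(h) = 24 + h (Y(h) = -3 + (h + 27) = -3 + (27 + h) = 24 + h)
Y(E(11)) - 29264 = (24 + (6 + 20*11)) - 29264 = (24 + (6 + 220)) - 29264 = (24 + 226) - 29264 = 250 - 29264 = -29014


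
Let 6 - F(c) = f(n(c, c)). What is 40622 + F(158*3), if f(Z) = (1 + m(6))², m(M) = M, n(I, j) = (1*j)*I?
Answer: 40579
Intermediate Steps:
n(I, j) = I*j (n(I, j) = j*I = I*j)
f(Z) = 49 (f(Z) = (1 + 6)² = 7² = 49)
F(c) = -43 (F(c) = 6 - 1*49 = 6 - 49 = -43)
40622 + F(158*3) = 40622 - 43 = 40579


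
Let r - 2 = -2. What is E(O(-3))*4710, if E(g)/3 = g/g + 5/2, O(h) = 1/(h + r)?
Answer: 49455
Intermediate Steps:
r = 0 (r = 2 - 2 = 0)
O(h) = 1/h (O(h) = 1/(h + 0) = 1/h)
E(g) = 21/2 (E(g) = 3*(g/g + 5/2) = 3*(1 + 5*(1/2)) = 3*(1 + 5/2) = 3*(7/2) = 21/2)
E(O(-3))*4710 = (21/2)*4710 = 49455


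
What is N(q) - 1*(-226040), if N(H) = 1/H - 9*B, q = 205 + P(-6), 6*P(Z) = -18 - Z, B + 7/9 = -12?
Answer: 45909466/203 ≈ 2.2616e+5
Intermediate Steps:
B = -115/9 (B = -7/9 - 12 = -115/9 ≈ -12.778)
P(Z) = -3 - Z/6 (P(Z) = (-18 - Z)/6 = -3 - Z/6)
q = 203 (q = 205 + (-3 - 1/6*(-6)) = 205 + (-3 + 1) = 205 - 2 = 203)
N(H) = 115 + 1/H (N(H) = 1/H - 9*(-115/9) = 1/H + 115 = 115 + 1/H)
N(q) - 1*(-226040) = (115 + 1/203) - 1*(-226040) = (115 + 1/203) + 226040 = 23346/203 + 226040 = 45909466/203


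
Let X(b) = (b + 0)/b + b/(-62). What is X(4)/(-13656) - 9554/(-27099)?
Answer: 1347922091/3823994088 ≈ 0.35249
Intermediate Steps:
X(b) = 1 - b/62 (X(b) = b/b + b*(-1/62) = 1 - b/62)
X(4)/(-13656) - 9554/(-27099) = (1 - 1/62*4)/(-13656) - 9554/(-27099) = (1 - 2/31)*(-1/13656) - 9554*(-1/27099) = (29/31)*(-1/13656) + 9554/27099 = -29/423336 + 9554/27099 = 1347922091/3823994088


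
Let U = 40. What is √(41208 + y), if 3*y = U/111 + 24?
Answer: 2*√126955954/111 ≈ 203.02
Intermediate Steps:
y = 2704/333 (y = (40/111 + 24)/3 = (⅓)*(2704/111) = 2704/333 ≈ 8.1201)
√(41208 + y) = √(41208 + 2704/333) = √(13724968/333) = 2*√126955954/111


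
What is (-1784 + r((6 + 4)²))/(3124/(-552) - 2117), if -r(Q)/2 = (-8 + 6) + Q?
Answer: 273240/292927 ≈ 0.93279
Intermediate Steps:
r(Q) = 4 - 2*Q (r(Q) = -2*((-8 + 6) + Q) = -2*(-2 + Q) = 4 - 2*Q)
(-1784 + r((6 + 4)²))/(3124/(-552) - 2117) = (-1784 + (4 - 2*(6 + 4)²))/(3124/(-552) - 2117) = (-1784 + (4 - 2*10²))/(3124*(-1/552) - 2117) = (-1784 + (4 - 2*100))/(-781/138 - 2117) = (-1784 + (4 - 200))/(-292927/138) = (-1784 - 196)*(-138/292927) = -1980*(-138/292927) = 273240/292927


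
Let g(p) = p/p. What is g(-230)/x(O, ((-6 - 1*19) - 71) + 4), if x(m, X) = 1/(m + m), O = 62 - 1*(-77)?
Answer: 278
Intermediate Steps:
O = 139 (O = 62 + 77 = 139)
x(m, X) = 1/(2*m)
g(p) = 1
g(-230)/x(O, ((-6 - 1*19) - 71) + 4) = 1/((½)/139) = 1/((½)*(1/139)) = 1/(1/278) = 1*278 = 278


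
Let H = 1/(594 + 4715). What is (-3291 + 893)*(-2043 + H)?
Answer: 26009393828/5309 ≈ 4.8991e+6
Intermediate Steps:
H = 1/5309 ≈ 0.00018836
(-3291 + 893)*(-2043 + H) = (-3291 + 893)*(-2043 + 1/5309) = -2398*(-10846286/5309) = 26009393828/5309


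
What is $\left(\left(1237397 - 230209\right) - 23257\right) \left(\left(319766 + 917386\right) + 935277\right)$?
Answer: $2137520238399$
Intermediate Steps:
$\left(\left(1237397 - 230209\right) - 23257\right) \left(\left(319766 + 917386\right) + 935277\right) = \left(1007188 - 23257\right) \left(1237152 + 935277\right) = 983931 \cdot 2172429 = 2137520238399$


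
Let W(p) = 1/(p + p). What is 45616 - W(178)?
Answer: 16239295/356 ≈ 45616.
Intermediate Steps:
W(p) = 1/(2*p)
45616 - W(178) = 45616 - 1/(2*178) = 45616 - 1*1/356 = 45616 - 1/356 = 16239295/356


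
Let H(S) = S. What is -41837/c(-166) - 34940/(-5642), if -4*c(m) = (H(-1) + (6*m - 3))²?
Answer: 4485522177/705250000 ≈ 6.3602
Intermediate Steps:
c(m) = -(-4 + 6*m)²/4 (c(m) = -(-1 + (6*m - 3))²/4 = -(-1 + (-3 + 6*m))²/4 = -(-4 + 6*m)²/4)
-41837/c(-166) - 34940/(-5642) = -41837*(-1/(-2 + 3*(-166))²) - 34940/(-5642) = -41837*(-1/(-2 - 498)²) - 34940*(-1/5642) = -41837/((-1*(-500)²)) + 17470/2821 = -41837/((-1*250000)) + 17470/2821 = -41837/(-250000) + 17470/2821 = -41837*(-1/250000) + 17470/2821 = 41837/250000 + 17470/2821 = 4485522177/705250000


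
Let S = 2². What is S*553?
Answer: 2212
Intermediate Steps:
S = 4
S*553 = 4*553 = 2212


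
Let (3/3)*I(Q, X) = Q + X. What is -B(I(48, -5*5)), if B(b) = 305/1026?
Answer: -305/1026 ≈ -0.29727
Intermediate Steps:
I(Q, X) = Q + X
B(b) = 305/1026 (B(b) = 305*(1/1026) = 305/1026)
-B(I(48, -5*5)) = -1*305/1026 = -305/1026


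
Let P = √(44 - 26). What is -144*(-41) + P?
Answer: 5904 + 3*√2 ≈ 5908.2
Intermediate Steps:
P = 3*√2 (P = √18 = 3*√2 ≈ 4.2426)
-144*(-41) + P = -144*(-41) + 3*√2 = 5904 + 3*√2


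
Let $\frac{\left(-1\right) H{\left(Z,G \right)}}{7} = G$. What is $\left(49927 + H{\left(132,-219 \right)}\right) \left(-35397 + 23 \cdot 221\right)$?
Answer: $-1559958440$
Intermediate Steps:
$H{\left(Z,G \right)} = - 7 G$
$\left(49927 + H{\left(132,-219 \right)}\right) \left(-35397 + 23 \cdot 221\right) = \left(49927 - -1533\right) \left(-35397 + 23 \cdot 221\right) = \left(49927 + 1533\right) \left(-35397 + 5083\right) = 51460 \left(-30314\right) = -1559958440$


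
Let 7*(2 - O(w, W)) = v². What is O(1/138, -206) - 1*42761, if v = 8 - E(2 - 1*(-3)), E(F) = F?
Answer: -299322/7 ≈ -42760.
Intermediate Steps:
v = 3 (v = 8 - (2 - 1*(-3)) = 8 - (2 + 3) = 8 - 1*5 = 8 - 5 = 3)
O(w, W) = 5/7 (O(w, W) = 2 - ⅐*3² = 2 - ⅐*9 = 2 - 9/7 = 5/7)
O(1/138, -206) - 1*42761 = 5/7 - 1*42761 = 5/7 - 42761 = -299322/7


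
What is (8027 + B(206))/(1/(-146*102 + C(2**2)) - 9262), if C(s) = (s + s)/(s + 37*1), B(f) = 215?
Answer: -5032268488/5655043809 ≈ -0.88987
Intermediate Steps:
C(s) = 2*s/(37 + s) (C(s) = (2*s)/(s + 37) = (2*s)/(37 + s) = 2*s/(37 + s))
(8027 + B(206))/(1/(-146*102 + C(2**2)) - 9262) = (8027 + 215)/(1/(-146*102 + 2*2**2/(37 + 2**2)) - 9262) = 8242/(1/(-14892 + 2*4/(37 + 4)) - 9262) = 8242/(1/(-14892 + 2*4/41) - 9262) = 8242/(1/(-14892 + 2*4*(1/41)) - 9262) = 8242/(1/(-14892 + 8/41) - 9262) = 8242/(1/(-610564/41) - 9262) = 8242/(-41/610564 - 9262) = 8242/(-5655043809/610564) = 8242*(-610564/5655043809) = -5032268488/5655043809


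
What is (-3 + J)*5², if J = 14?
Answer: 275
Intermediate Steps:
(-3 + J)*5² = (-3 + 14)*5² = 11*25 = 275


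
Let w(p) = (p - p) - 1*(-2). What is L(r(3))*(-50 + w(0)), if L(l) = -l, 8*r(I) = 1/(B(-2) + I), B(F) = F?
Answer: 6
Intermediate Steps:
w(p) = 2 (w(p) = 0 + 2 = 2)
r(I) = 1/(8*(-2 + I))
L(r(3))*(-50 + w(0)) = (-1/(8*(-2 + 3)))*(-50 + 2) = -1/(8*1)*(-48) = -1/8*(-48) = -1*⅛*(-48) = -⅛*(-48) = 6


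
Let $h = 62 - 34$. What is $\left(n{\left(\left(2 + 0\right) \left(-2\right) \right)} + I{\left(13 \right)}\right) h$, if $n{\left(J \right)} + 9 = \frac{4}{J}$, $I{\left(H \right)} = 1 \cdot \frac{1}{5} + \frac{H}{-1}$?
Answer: $- \frac{3192}{5} \approx -638.4$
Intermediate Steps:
$I{\left(H \right)} = \frac{1}{5} - H$ ($I{\left(H \right)} = 1 \cdot \frac{1}{5} + H \left(-1\right) = \frac{1}{5} - H$)
$h = 28$ ($h = 62 - 34 = 28$)
$n{\left(J \right)} = -9 + \frac{4}{J}$
$\left(n{\left(\left(2 + 0\right) \left(-2\right) \right)} + I{\left(13 \right)}\right) h = \left(\left(-9 + \frac{4}{\left(2 + 0\right) \left(-2\right)}\right) + \left(\frac{1}{5} - 13\right)\right) 28 = \left(\left(-9 + \frac{4}{2 \left(-2\right)}\right) + \left(\frac{1}{5} - 13\right)\right) 28 = \left(\left(-9 + \frac{4}{-4}\right) - \frac{64}{5}\right) 28 = \left(\left(-9 + 4 \left(- \frac{1}{4}\right)\right) - \frac{64}{5}\right) 28 = \left(\left(-9 - 1\right) - \frac{64}{5}\right) 28 = \left(-10 - \frac{64}{5}\right) 28 = \left(- \frac{114}{5}\right) 28 = - \frac{3192}{5}$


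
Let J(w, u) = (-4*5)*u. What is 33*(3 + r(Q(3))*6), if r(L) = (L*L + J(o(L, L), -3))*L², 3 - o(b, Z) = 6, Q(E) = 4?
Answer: 240867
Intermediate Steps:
o(b, Z) = -3 (o(b, Z) = 3 - 1*6 = 3 - 6 = -3)
J(w, u) = -20*u
r(L) = L²*(60 + L²) (r(L) = (L*L - 20*(-3))*L² = (L² + 60)*L² = (60 + L²)*L² = L²*(60 + L²))
33*(3 + r(Q(3))*6) = 33*(3 + (4²*(60 + 4²))*6) = 33*(3 + (16*(60 + 16))*6) = 33*(3 + (16*76)*6) = 33*(3 + 1216*6) = 33*(3 + 7296) = 33*7299 = 240867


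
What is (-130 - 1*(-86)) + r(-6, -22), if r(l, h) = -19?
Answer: -63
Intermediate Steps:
(-130 - 1*(-86)) + r(-6, -22) = (-130 - 1*(-86)) - 19 = (-130 + 86) - 19 = -44 - 19 = -63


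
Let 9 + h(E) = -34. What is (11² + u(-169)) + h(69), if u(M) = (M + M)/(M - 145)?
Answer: 12415/157 ≈ 79.076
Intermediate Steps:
h(E) = -43 (h(E) = -9 - 34 = -43)
u(M) = 2*M/(-145 + M) (u(M) = (2*M)/(-145 + M) = 2*M/(-145 + M))
(11² + u(-169)) + h(69) = (11² + 2*(-169)/(-145 - 169)) - 43 = (121 + 2*(-169)/(-314)) - 43 = (121 + 2*(-169)*(-1/314)) - 43 = (121 + 169/157) - 43 = 19166/157 - 43 = 12415/157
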